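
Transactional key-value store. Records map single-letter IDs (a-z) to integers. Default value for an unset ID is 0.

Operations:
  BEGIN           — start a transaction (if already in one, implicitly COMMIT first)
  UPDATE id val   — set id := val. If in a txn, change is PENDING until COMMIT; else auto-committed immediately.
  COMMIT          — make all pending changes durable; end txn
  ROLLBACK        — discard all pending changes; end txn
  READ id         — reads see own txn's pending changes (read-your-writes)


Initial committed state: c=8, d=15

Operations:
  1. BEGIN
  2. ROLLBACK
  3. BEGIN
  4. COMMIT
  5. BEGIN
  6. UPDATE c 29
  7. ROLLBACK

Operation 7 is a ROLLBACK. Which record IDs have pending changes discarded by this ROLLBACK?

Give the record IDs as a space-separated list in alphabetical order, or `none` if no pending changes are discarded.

Initial committed: {c=8, d=15}
Op 1: BEGIN: in_txn=True, pending={}
Op 2: ROLLBACK: discarded pending []; in_txn=False
Op 3: BEGIN: in_txn=True, pending={}
Op 4: COMMIT: merged [] into committed; committed now {c=8, d=15}
Op 5: BEGIN: in_txn=True, pending={}
Op 6: UPDATE c=29 (pending; pending now {c=29})
Op 7: ROLLBACK: discarded pending ['c']; in_txn=False
ROLLBACK at op 7 discards: ['c']

Answer: c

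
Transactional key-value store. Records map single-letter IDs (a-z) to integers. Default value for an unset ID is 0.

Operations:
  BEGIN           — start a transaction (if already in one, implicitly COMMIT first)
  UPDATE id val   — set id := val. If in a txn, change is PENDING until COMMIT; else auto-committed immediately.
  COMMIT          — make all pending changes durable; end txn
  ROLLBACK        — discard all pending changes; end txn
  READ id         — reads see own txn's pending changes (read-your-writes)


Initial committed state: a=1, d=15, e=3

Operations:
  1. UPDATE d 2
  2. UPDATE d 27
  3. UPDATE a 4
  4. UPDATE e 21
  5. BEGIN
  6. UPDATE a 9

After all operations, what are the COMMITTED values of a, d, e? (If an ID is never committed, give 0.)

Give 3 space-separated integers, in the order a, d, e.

Answer: 4 27 21

Derivation:
Initial committed: {a=1, d=15, e=3}
Op 1: UPDATE d=2 (auto-commit; committed d=2)
Op 2: UPDATE d=27 (auto-commit; committed d=27)
Op 3: UPDATE a=4 (auto-commit; committed a=4)
Op 4: UPDATE e=21 (auto-commit; committed e=21)
Op 5: BEGIN: in_txn=True, pending={}
Op 6: UPDATE a=9 (pending; pending now {a=9})
Final committed: {a=4, d=27, e=21}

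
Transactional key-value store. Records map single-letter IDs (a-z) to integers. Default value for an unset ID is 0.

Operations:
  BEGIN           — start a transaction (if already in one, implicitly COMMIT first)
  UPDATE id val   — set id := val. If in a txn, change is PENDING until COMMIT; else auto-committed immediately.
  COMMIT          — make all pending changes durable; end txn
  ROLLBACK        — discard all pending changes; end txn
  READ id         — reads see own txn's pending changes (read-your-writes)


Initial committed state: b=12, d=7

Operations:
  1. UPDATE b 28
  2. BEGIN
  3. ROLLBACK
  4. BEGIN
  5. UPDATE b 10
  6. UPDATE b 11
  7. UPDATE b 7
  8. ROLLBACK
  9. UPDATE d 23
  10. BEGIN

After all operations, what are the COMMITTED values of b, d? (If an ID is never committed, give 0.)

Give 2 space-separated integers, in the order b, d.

Initial committed: {b=12, d=7}
Op 1: UPDATE b=28 (auto-commit; committed b=28)
Op 2: BEGIN: in_txn=True, pending={}
Op 3: ROLLBACK: discarded pending []; in_txn=False
Op 4: BEGIN: in_txn=True, pending={}
Op 5: UPDATE b=10 (pending; pending now {b=10})
Op 6: UPDATE b=11 (pending; pending now {b=11})
Op 7: UPDATE b=7 (pending; pending now {b=7})
Op 8: ROLLBACK: discarded pending ['b']; in_txn=False
Op 9: UPDATE d=23 (auto-commit; committed d=23)
Op 10: BEGIN: in_txn=True, pending={}
Final committed: {b=28, d=23}

Answer: 28 23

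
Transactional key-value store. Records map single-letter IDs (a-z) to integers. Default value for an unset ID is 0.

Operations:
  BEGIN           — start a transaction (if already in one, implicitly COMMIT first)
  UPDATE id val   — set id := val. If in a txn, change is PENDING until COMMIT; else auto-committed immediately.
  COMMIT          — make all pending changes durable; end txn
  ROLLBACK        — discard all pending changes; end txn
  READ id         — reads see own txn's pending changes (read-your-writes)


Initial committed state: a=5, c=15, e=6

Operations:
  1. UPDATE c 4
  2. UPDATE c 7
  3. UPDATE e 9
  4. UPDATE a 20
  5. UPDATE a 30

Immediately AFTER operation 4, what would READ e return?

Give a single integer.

Initial committed: {a=5, c=15, e=6}
Op 1: UPDATE c=4 (auto-commit; committed c=4)
Op 2: UPDATE c=7 (auto-commit; committed c=7)
Op 3: UPDATE e=9 (auto-commit; committed e=9)
Op 4: UPDATE a=20 (auto-commit; committed a=20)
After op 4: visible(e) = 9 (pending={}, committed={a=20, c=7, e=9})

Answer: 9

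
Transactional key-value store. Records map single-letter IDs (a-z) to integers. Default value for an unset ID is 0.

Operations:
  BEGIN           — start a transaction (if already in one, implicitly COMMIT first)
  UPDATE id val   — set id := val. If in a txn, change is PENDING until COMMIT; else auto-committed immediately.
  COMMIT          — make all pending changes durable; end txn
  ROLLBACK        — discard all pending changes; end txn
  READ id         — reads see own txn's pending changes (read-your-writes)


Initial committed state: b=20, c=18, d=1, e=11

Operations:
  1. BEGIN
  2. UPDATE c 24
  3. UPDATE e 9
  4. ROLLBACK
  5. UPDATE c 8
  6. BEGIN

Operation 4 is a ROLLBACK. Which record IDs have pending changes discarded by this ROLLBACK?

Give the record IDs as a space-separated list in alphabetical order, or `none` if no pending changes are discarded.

Answer: c e

Derivation:
Initial committed: {b=20, c=18, d=1, e=11}
Op 1: BEGIN: in_txn=True, pending={}
Op 2: UPDATE c=24 (pending; pending now {c=24})
Op 3: UPDATE e=9 (pending; pending now {c=24, e=9})
Op 4: ROLLBACK: discarded pending ['c', 'e']; in_txn=False
Op 5: UPDATE c=8 (auto-commit; committed c=8)
Op 6: BEGIN: in_txn=True, pending={}
ROLLBACK at op 4 discards: ['c', 'e']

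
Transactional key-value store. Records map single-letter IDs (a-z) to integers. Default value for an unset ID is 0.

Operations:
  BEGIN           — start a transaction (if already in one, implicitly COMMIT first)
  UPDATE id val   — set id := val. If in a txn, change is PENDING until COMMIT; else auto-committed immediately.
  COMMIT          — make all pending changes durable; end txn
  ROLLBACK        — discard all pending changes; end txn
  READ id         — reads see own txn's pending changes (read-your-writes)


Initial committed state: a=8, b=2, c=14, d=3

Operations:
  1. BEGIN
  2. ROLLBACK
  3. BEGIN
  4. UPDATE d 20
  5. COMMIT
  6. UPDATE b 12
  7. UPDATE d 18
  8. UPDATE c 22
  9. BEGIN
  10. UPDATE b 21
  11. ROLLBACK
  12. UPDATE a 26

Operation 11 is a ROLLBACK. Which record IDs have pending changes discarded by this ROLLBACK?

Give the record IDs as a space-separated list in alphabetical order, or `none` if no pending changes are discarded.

Initial committed: {a=8, b=2, c=14, d=3}
Op 1: BEGIN: in_txn=True, pending={}
Op 2: ROLLBACK: discarded pending []; in_txn=False
Op 3: BEGIN: in_txn=True, pending={}
Op 4: UPDATE d=20 (pending; pending now {d=20})
Op 5: COMMIT: merged ['d'] into committed; committed now {a=8, b=2, c=14, d=20}
Op 6: UPDATE b=12 (auto-commit; committed b=12)
Op 7: UPDATE d=18 (auto-commit; committed d=18)
Op 8: UPDATE c=22 (auto-commit; committed c=22)
Op 9: BEGIN: in_txn=True, pending={}
Op 10: UPDATE b=21 (pending; pending now {b=21})
Op 11: ROLLBACK: discarded pending ['b']; in_txn=False
Op 12: UPDATE a=26 (auto-commit; committed a=26)
ROLLBACK at op 11 discards: ['b']

Answer: b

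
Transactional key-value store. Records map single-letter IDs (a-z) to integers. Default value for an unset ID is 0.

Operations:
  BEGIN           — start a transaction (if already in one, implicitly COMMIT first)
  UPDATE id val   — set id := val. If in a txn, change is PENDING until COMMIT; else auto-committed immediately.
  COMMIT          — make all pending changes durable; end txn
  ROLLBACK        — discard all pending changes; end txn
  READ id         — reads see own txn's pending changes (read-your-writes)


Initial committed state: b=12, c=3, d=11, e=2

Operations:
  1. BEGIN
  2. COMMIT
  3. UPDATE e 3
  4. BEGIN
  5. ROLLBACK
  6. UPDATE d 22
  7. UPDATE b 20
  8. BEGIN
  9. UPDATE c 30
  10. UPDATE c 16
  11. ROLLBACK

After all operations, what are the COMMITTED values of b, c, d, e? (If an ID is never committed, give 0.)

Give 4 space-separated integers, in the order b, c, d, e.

Initial committed: {b=12, c=3, d=11, e=2}
Op 1: BEGIN: in_txn=True, pending={}
Op 2: COMMIT: merged [] into committed; committed now {b=12, c=3, d=11, e=2}
Op 3: UPDATE e=3 (auto-commit; committed e=3)
Op 4: BEGIN: in_txn=True, pending={}
Op 5: ROLLBACK: discarded pending []; in_txn=False
Op 6: UPDATE d=22 (auto-commit; committed d=22)
Op 7: UPDATE b=20 (auto-commit; committed b=20)
Op 8: BEGIN: in_txn=True, pending={}
Op 9: UPDATE c=30 (pending; pending now {c=30})
Op 10: UPDATE c=16 (pending; pending now {c=16})
Op 11: ROLLBACK: discarded pending ['c']; in_txn=False
Final committed: {b=20, c=3, d=22, e=3}

Answer: 20 3 22 3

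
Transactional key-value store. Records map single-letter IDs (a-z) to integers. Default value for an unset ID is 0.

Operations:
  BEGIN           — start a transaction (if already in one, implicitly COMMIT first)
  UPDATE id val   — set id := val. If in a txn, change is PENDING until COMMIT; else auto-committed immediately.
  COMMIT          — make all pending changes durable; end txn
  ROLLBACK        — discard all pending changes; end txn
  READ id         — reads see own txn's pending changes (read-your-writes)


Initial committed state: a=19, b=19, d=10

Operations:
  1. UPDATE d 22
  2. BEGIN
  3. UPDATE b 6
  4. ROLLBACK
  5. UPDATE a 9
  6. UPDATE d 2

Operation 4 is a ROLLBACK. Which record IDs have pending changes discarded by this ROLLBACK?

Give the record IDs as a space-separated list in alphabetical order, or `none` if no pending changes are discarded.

Answer: b

Derivation:
Initial committed: {a=19, b=19, d=10}
Op 1: UPDATE d=22 (auto-commit; committed d=22)
Op 2: BEGIN: in_txn=True, pending={}
Op 3: UPDATE b=6 (pending; pending now {b=6})
Op 4: ROLLBACK: discarded pending ['b']; in_txn=False
Op 5: UPDATE a=9 (auto-commit; committed a=9)
Op 6: UPDATE d=2 (auto-commit; committed d=2)
ROLLBACK at op 4 discards: ['b']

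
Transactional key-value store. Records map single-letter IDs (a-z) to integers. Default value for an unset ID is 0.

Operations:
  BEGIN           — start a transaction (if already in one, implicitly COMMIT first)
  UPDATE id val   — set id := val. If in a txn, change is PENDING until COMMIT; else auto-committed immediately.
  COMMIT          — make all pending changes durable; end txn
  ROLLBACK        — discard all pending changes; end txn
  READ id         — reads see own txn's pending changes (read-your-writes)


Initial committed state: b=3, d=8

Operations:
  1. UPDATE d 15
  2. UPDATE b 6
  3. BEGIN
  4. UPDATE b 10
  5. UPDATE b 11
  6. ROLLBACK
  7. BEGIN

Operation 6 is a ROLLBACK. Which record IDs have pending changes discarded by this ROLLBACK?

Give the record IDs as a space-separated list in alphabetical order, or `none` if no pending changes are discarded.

Initial committed: {b=3, d=8}
Op 1: UPDATE d=15 (auto-commit; committed d=15)
Op 2: UPDATE b=6 (auto-commit; committed b=6)
Op 3: BEGIN: in_txn=True, pending={}
Op 4: UPDATE b=10 (pending; pending now {b=10})
Op 5: UPDATE b=11 (pending; pending now {b=11})
Op 6: ROLLBACK: discarded pending ['b']; in_txn=False
Op 7: BEGIN: in_txn=True, pending={}
ROLLBACK at op 6 discards: ['b']

Answer: b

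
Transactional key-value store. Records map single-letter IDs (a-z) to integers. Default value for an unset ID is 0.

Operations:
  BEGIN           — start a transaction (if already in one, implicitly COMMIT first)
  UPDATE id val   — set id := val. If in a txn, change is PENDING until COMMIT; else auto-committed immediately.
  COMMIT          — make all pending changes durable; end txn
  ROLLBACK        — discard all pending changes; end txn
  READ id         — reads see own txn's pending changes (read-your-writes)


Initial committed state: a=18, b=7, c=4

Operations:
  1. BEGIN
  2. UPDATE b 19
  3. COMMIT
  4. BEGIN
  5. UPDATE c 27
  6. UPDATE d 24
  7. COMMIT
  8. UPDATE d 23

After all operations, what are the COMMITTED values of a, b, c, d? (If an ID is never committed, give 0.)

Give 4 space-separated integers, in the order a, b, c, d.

Initial committed: {a=18, b=7, c=4}
Op 1: BEGIN: in_txn=True, pending={}
Op 2: UPDATE b=19 (pending; pending now {b=19})
Op 3: COMMIT: merged ['b'] into committed; committed now {a=18, b=19, c=4}
Op 4: BEGIN: in_txn=True, pending={}
Op 5: UPDATE c=27 (pending; pending now {c=27})
Op 6: UPDATE d=24 (pending; pending now {c=27, d=24})
Op 7: COMMIT: merged ['c', 'd'] into committed; committed now {a=18, b=19, c=27, d=24}
Op 8: UPDATE d=23 (auto-commit; committed d=23)
Final committed: {a=18, b=19, c=27, d=23}

Answer: 18 19 27 23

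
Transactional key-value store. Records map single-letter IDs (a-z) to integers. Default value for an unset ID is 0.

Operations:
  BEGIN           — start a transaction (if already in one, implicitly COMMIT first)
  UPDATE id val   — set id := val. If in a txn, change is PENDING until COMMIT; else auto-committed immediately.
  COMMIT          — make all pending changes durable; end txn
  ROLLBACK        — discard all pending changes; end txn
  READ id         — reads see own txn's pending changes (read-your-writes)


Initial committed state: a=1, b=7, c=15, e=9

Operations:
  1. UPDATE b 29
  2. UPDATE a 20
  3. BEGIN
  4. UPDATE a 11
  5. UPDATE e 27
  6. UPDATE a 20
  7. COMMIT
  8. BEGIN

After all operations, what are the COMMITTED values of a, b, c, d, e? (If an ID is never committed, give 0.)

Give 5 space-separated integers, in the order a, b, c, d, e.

Answer: 20 29 15 0 27

Derivation:
Initial committed: {a=1, b=7, c=15, e=9}
Op 1: UPDATE b=29 (auto-commit; committed b=29)
Op 2: UPDATE a=20 (auto-commit; committed a=20)
Op 3: BEGIN: in_txn=True, pending={}
Op 4: UPDATE a=11 (pending; pending now {a=11})
Op 5: UPDATE e=27 (pending; pending now {a=11, e=27})
Op 6: UPDATE a=20 (pending; pending now {a=20, e=27})
Op 7: COMMIT: merged ['a', 'e'] into committed; committed now {a=20, b=29, c=15, e=27}
Op 8: BEGIN: in_txn=True, pending={}
Final committed: {a=20, b=29, c=15, e=27}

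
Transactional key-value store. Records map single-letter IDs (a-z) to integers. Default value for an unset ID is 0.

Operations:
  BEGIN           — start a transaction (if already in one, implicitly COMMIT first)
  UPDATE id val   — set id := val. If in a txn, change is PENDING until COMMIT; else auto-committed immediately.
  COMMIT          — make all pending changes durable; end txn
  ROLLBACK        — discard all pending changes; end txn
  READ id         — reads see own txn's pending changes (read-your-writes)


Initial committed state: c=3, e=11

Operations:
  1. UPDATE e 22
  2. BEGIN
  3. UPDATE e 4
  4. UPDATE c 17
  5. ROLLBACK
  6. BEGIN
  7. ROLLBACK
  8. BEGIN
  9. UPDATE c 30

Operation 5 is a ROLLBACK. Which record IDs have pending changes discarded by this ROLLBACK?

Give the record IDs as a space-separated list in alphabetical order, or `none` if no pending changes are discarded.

Initial committed: {c=3, e=11}
Op 1: UPDATE e=22 (auto-commit; committed e=22)
Op 2: BEGIN: in_txn=True, pending={}
Op 3: UPDATE e=4 (pending; pending now {e=4})
Op 4: UPDATE c=17 (pending; pending now {c=17, e=4})
Op 5: ROLLBACK: discarded pending ['c', 'e']; in_txn=False
Op 6: BEGIN: in_txn=True, pending={}
Op 7: ROLLBACK: discarded pending []; in_txn=False
Op 8: BEGIN: in_txn=True, pending={}
Op 9: UPDATE c=30 (pending; pending now {c=30})
ROLLBACK at op 5 discards: ['c', 'e']

Answer: c e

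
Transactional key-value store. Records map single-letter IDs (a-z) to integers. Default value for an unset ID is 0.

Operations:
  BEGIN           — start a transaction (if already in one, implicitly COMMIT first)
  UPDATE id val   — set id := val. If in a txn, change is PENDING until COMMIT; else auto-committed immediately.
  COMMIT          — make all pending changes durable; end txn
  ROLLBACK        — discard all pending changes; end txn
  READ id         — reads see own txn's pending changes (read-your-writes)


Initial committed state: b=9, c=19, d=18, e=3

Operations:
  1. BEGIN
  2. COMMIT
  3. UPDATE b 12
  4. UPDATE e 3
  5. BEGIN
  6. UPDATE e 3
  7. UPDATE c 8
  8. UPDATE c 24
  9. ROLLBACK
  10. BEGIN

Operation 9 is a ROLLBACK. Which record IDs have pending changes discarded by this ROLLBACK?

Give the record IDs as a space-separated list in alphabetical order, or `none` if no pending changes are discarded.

Initial committed: {b=9, c=19, d=18, e=3}
Op 1: BEGIN: in_txn=True, pending={}
Op 2: COMMIT: merged [] into committed; committed now {b=9, c=19, d=18, e=3}
Op 3: UPDATE b=12 (auto-commit; committed b=12)
Op 4: UPDATE e=3 (auto-commit; committed e=3)
Op 5: BEGIN: in_txn=True, pending={}
Op 6: UPDATE e=3 (pending; pending now {e=3})
Op 7: UPDATE c=8 (pending; pending now {c=8, e=3})
Op 8: UPDATE c=24 (pending; pending now {c=24, e=3})
Op 9: ROLLBACK: discarded pending ['c', 'e']; in_txn=False
Op 10: BEGIN: in_txn=True, pending={}
ROLLBACK at op 9 discards: ['c', 'e']

Answer: c e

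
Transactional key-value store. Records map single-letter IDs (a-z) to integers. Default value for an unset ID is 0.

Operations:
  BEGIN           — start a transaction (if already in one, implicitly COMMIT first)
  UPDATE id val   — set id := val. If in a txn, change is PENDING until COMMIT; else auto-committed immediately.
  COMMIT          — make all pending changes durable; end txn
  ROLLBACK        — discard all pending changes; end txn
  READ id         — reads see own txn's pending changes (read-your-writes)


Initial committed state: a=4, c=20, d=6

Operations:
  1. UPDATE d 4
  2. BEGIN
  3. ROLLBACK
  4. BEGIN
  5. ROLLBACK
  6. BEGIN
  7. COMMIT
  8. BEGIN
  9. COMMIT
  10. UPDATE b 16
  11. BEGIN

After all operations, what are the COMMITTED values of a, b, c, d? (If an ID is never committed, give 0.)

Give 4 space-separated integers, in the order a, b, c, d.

Initial committed: {a=4, c=20, d=6}
Op 1: UPDATE d=4 (auto-commit; committed d=4)
Op 2: BEGIN: in_txn=True, pending={}
Op 3: ROLLBACK: discarded pending []; in_txn=False
Op 4: BEGIN: in_txn=True, pending={}
Op 5: ROLLBACK: discarded pending []; in_txn=False
Op 6: BEGIN: in_txn=True, pending={}
Op 7: COMMIT: merged [] into committed; committed now {a=4, c=20, d=4}
Op 8: BEGIN: in_txn=True, pending={}
Op 9: COMMIT: merged [] into committed; committed now {a=4, c=20, d=4}
Op 10: UPDATE b=16 (auto-commit; committed b=16)
Op 11: BEGIN: in_txn=True, pending={}
Final committed: {a=4, b=16, c=20, d=4}

Answer: 4 16 20 4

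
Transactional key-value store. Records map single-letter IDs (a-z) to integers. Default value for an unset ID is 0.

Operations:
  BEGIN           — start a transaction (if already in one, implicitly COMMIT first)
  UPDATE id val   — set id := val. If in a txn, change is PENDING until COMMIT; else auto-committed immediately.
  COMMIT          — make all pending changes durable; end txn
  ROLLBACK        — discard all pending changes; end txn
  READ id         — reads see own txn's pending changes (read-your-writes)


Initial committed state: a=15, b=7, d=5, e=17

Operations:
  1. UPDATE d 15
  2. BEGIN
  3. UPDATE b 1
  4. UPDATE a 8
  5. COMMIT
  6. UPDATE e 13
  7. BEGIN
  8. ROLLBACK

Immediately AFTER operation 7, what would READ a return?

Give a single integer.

Answer: 8

Derivation:
Initial committed: {a=15, b=7, d=5, e=17}
Op 1: UPDATE d=15 (auto-commit; committed d=15)
Op 2: BEGIN: in_txn=True, pending={}
Op 3: UPDATE b=1 (pending; pending now {b=1})
Op 4: UPDATE a=8 (pending; pending now {a=8, b=1})
Op 5: COMMIT: merged ['a', 'b'] into committed; committed now {a=8, b=1, d=15, e=17}
Op 6: UPDATE e=13 (auto-commit; committed e=13)
Op 7: BEGIN: in_txn=True, pending={}
After op 7: visible(a) = 8 (pending={}, committed={a=8, b=1, d=15, e=13})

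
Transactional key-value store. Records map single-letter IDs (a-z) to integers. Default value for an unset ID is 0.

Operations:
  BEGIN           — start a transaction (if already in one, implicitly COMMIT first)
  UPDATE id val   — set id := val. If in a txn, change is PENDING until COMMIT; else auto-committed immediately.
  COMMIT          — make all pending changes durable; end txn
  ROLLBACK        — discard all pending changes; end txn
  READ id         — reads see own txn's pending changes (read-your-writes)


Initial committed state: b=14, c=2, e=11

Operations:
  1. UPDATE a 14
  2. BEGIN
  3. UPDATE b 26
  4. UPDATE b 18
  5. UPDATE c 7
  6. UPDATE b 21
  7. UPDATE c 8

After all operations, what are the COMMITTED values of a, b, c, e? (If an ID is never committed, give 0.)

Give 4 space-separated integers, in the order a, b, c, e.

Answer: 14 14 2 11

Derivation:
Initial committed: {b=14, c=2, e=11}
Op 1: UPDATE a=14 (auto-commit; committed a=14)
Op 2: BEGIN: in_txn=True, pending={}
Op 3: UPDATE b=26 (pending; pending now {b=26})
Op 4: UPDATE b=18 (pending; pending now {b=18})
Op 5: UPDATE c=7 (pending; pending now {b=18, c=7})
Op 6: UPDATE b=21 (pending; pending now {b=21, c=7})
Op 7: UPDATE c=8 (pending; pending now {b=21, c=8})
Final committed: {a=14, b=14, c=2, e=11}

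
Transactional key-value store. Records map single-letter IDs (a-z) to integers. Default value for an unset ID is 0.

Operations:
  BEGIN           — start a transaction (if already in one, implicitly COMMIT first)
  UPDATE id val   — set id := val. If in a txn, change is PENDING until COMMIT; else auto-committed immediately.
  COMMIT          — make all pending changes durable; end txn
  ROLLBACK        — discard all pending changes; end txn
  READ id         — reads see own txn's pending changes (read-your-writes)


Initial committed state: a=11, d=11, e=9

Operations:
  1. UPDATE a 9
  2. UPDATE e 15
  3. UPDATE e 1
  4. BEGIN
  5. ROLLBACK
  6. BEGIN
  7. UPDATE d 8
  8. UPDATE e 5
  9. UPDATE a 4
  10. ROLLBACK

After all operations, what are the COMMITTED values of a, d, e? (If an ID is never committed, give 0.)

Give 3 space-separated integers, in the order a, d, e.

Initial committed: {a=11, d=11, e=9}
Op 1: UPDATE a=9 (auto-commit; committed a=9)
Op 2: UPDATE e=15 (auto-commit; committed e=15)
Op 3: UPDATE e=1 (auto-commit; committed e=1)
Op 4: BEGIN: in_txn=True, pending={}
Op 5: ROLLBACK: discarded pending []; in_txn=False
Op 6: BEGIN: in_txn=True, pending={}
Op 7: UPDATE d=8 (pending; pending now {d=8})
Op 8: UPDATE e=5 (pending; pending now {d=8, e=5})
Op 9: UPDATE a=4 (pending; pending now {a=4, d=8, e=5})
Op 10: ROLLBACK: discarded pending ['a', 'd', 'e']; in_txn=False
Final committed: {a=9, d=11, e=1}

Answer: 9 11 1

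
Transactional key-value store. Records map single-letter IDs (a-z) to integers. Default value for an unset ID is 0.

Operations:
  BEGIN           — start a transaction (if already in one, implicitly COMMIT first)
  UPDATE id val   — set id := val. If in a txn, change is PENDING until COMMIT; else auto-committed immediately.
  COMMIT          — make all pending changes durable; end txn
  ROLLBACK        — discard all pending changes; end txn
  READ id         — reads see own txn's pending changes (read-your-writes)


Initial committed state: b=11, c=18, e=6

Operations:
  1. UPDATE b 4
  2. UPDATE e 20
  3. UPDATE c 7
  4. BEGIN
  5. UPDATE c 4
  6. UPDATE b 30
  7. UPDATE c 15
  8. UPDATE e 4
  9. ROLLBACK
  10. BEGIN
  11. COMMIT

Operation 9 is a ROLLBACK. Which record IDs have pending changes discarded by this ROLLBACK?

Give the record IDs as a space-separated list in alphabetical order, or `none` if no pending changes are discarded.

Answer: b c e

Derivation:
Initial committed: {b=11, c=18, e=6}
Op 1: UPDATE b=4 (auto-commit; committed b=4)
Op 2: UPDATE e=20 (auto-commit; committed e=20)
Op 3: UPDATE c=7 (auto-commit; committed c=7)
Op 4: BEGIN: in_txn=True, pending={}
Op 5: UPDATE c=4 (pending; pending now {c=4})
Op 6: UPDATE b=30 (pending; pending now {b=30, c=4})
Op 7: UPDATE c=15 (pending; pending now {b=30, c=15})
Op 8: UPDATE e=4 (pending; pending now {b=30, c=15, e=4})
Op 9: ROLLBACK: discarded pending ['b', 'c', 'e']; in_txn=False
Op 10: BEGIN: in_txn=True, pending={}
Op 11: COMMIT: merged [] into committed; committed now {b=4, c=7, e=20}
ROLLBACK at op 9 discards: ['b', 'c', 'e']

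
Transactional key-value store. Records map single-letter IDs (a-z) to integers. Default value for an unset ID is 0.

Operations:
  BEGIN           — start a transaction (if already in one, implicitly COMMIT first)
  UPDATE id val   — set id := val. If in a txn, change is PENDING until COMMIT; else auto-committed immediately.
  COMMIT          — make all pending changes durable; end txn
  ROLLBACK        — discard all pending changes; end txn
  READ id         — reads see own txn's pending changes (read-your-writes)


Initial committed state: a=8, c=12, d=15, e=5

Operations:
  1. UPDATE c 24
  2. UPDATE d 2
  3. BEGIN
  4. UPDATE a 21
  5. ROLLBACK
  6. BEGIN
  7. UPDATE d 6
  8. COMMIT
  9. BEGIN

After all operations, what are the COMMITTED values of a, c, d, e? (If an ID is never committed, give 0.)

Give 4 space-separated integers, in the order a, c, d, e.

Initial committed: {a=8, c=12, d=15, e=5}
Op 1: UPDATE c=24 (auto-commit; committed c=24)
Op 2: UPDATE d=2 (auto-commit; committed d=2)
Op 3: BEGIN: in_txn=True, pending={}
Op 4: UPDATE a=21 (pending; pending now {a=21})
Op 5: ROLLBACK: discarded pending ['a']; in_txn=False
Op 6: BEGIN: in_txn=True, pending={}
Op 7: UPDATE d=6 (pending; pending now {d=6})
Op 8: COMMIT: merged ['d'] into committed; committed now {a=8, c=24, d=6, e=5}
Op 9: BEGIN: in_txn=True, pending={}
Final committed: {a=8, c=24, d=6, e=5}

Answer: 8 24 6 5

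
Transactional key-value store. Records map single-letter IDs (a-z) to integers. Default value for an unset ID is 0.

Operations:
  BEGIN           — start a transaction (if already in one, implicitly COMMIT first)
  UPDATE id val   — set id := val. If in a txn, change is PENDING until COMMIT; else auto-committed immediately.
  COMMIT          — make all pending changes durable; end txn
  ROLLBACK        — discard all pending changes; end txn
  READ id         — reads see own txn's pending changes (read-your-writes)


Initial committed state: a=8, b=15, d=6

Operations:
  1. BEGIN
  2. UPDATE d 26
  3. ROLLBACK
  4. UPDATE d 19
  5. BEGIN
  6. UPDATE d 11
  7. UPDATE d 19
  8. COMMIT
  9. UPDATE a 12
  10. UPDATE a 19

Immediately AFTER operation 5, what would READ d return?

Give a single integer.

Initial committed: {a=8, b=15, d=6}
Op 1: BEGIN: in_txn=True, pending={}
Op 2: UPDATE d=26 (pending; pending now {d=26})
Op 3: ROLLBACK: discarded pending ['d']; in_txn=False
Op 4: UPDATE d=19 (auto-commit; committed d=19)
Op 5: BEGIN: in_txn=True, pending={}
After op 5: visible(d) = 19 (pending={}, committed={a=8, b=15, d=19})

Answer: 19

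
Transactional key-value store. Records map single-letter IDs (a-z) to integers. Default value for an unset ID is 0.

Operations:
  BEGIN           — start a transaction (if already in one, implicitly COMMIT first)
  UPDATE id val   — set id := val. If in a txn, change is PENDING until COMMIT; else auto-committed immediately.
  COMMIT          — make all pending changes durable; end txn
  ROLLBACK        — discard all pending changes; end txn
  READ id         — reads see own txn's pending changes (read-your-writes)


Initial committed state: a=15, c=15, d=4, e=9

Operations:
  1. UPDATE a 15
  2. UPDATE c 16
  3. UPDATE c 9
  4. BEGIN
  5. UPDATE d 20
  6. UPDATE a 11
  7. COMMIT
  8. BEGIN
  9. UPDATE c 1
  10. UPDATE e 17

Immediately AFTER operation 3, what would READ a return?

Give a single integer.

Initial committed: {a=15, c=15, d=4, e=9}
Op 1: UPDATE a=15 (auto-commit; committed a=15)
Op 2: UPDATE c=16 (auto-commit; committed c=16)
Op 3: UPDATE c=9 (auto-commit; committed c=9)
After op 3: visible(a) = 15 (pending={}, committed={a=15, c=9, d=4, e=9})

Answer: 15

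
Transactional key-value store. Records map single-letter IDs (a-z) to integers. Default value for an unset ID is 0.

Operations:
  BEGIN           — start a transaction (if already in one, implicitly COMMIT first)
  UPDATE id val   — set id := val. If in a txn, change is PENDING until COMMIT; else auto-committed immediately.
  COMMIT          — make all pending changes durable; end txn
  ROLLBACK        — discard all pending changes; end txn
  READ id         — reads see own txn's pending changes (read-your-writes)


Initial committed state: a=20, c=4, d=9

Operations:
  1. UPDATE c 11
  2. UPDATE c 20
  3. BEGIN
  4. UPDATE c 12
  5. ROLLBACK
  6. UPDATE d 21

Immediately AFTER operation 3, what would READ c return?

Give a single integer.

Initial committed: {a=20, c=4, d=9}
Op 1: UPDATE c=11 (auto-commit; committed c=11)
Op 2: UPDATE c=20 (auto-commit; committed c=20)
Op 3: BEGIN: in_txn=True, pending={}
After op 3: visible(c) = 20 (pending={}, committed={a=20, c=20, d=9})

Answer: 20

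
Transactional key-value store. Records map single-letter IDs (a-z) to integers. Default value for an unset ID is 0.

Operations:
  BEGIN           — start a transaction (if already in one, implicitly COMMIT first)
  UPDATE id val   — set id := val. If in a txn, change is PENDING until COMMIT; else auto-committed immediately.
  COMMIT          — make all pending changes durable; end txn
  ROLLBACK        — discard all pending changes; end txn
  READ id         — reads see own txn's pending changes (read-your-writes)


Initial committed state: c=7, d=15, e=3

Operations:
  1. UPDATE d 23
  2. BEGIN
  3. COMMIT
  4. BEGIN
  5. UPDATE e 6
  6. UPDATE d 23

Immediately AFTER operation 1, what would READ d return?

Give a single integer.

Answer: 23

Derivation:
Initial committed: {c=7, d=15, e=3}
Op 1: UPDATE d=23 (auto-commit; committed d=23)
After op 1: visible(d) = 23 (pending={}, committed={c=7, d=23, e=3})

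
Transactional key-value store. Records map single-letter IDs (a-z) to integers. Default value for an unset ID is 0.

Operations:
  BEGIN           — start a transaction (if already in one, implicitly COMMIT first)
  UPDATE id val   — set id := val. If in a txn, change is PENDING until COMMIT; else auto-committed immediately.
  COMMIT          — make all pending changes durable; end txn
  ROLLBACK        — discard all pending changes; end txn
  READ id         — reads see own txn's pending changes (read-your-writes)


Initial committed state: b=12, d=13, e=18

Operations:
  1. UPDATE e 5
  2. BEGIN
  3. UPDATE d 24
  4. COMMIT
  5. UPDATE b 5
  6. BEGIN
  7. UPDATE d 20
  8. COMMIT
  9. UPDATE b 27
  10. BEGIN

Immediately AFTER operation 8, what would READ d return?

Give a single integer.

Answer: 20

Derivation:
Initial committed: {b=12, d=13, e=18}
Op 1: UPDATE e=5 (auto-commit; committed e=5)
Op 2: BEGIN: in_txn=True, pending={}
Op 3: UPDATE d=24 (pending; pending now {d=24})
Op 4: COMMIT: merged ['d'] into committed; committed now {b=12, d=24, e=5}
Op 5: UPDATE b=5 (auto-commit; committed b=5)
Op 6: BEGIN: in_txn=True, pending={}
Op 7: UPDATE d=20 (pending; pending now {d=20})
Op 8: COMMIT: merged ['d'] into committed; committed now {b=5, d=20, e=5}
After op 8: visible(d) = 20 (pending={}, committed={b=5, d=20, e=5})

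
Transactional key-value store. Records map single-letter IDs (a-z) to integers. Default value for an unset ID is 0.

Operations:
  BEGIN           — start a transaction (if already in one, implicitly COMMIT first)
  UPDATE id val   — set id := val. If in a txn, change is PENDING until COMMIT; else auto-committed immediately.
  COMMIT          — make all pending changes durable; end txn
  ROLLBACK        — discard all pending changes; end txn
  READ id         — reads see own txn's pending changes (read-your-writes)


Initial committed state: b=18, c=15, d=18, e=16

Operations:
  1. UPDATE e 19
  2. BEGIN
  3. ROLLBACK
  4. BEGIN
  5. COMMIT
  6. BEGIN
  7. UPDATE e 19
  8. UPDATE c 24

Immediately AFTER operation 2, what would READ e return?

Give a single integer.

Initial committed: {b=18, c=15, d=18, e=16}
Op 1: UPDATE e=19 (auto-commit; committed e=19)
Op 2: BEGIN: in_txn=True, pending={}
After op 2: visible(e) = 19 (pending={}, committed={b=18, c=15, d=18, e=19})

Answer: 19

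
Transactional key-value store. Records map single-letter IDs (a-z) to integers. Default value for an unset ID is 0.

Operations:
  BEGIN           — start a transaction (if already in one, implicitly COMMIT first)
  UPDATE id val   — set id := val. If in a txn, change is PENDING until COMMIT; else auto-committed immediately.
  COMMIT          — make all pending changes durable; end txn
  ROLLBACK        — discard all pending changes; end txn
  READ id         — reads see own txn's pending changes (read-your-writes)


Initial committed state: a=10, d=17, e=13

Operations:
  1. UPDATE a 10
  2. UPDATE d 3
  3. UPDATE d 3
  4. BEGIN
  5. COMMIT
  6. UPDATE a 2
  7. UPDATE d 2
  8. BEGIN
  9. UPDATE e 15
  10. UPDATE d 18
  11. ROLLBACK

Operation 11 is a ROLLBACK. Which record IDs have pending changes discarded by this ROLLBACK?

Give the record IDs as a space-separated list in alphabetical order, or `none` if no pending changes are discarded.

Answer: d e

Derivation:
Initial committed: {a=10, d=17, e=13}
Op 1: UPDATE a=10 (auto-commit; committed a=10)
Op 2: UPDATE d=3 (auto-commit; committed d=3)
Op 3: UPDATE d=3 (auto-commit; committed d=3)
Op 4: BEGIN: in_txn=True, pending={}
Op 5: COMMIT: merged [] into committed; committed now {a=10, d=3, e=13}
Op 6: UPDATE a=2 (auto-commit; committed a=2)
Op 7: UPDATE d=2 (auto-commit; committed d=2)
Op 8: BEGIN: in_txn=True, pending={}
Op 9: UPDATE e=15 (pending; pending now {e=15})
Op 10: UPDATE d=18 (pending; pending now {d=18, e=15})
Op 11: ROLLBACK: discarded pending ['d', 'e']; in_txn=False
ROLLBACK at op 11 discards: ['d', 'e']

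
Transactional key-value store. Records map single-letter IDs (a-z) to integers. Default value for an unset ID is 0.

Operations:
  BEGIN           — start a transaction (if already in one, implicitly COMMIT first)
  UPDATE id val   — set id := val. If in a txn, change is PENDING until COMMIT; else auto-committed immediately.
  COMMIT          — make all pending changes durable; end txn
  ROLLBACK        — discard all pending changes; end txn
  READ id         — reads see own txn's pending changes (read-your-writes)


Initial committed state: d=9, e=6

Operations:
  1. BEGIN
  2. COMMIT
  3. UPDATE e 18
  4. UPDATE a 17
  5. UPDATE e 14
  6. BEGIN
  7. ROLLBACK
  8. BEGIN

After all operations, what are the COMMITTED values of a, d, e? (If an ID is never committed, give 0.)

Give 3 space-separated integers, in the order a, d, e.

Answer: 17 9 14

Derivation:
Initial committed: {d=9, e=6}
Op 1: BEGIN: in_txn=True, pending={}
Op 2: COMMIT: merged [] into committed; committed now {d=9, e=6}
Op 3: UPDATE e=18 (auto-commit; committed e=18)
Op 4: UPDATE a=17 (auto-commit; committed a=17)
Op 5: UPDATE e=14 (auto-commit; committed e=14)
Op 6: BEGIN: in_txn=True, pending={}
Op 7: ROLLBACK: discarded pending []; in_txn=False
Op 8: BEGIN: in_txn=True, pending={}
Final committed: {a=17, d=9, e=14}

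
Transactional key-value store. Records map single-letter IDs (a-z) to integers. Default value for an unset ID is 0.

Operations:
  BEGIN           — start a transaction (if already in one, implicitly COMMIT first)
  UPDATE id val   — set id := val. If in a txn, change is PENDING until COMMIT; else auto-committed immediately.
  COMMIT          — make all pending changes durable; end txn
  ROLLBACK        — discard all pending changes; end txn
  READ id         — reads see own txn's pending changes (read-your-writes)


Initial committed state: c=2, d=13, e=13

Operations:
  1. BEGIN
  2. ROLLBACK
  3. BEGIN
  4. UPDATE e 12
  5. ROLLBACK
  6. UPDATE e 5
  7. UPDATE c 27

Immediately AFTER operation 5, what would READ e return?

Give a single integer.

Initial committed: {c=2, d=13, e=13}
Op 1: BEGIN: in_txn=True, pending={}
Op 2: ROLLBACK: discarded pending []; in_txn=False
Op 3: BEGIN: in_txn=True, pending={}
Op 4: UPDATE e=12 (pending; pending now {e=12})
Op 5: ROLLBACK: discarded pending ['e']; in_txn=False
After op 5: visible(e) = 13 (pending={}, committed={c=2, d=13, e=13})

Answer: 13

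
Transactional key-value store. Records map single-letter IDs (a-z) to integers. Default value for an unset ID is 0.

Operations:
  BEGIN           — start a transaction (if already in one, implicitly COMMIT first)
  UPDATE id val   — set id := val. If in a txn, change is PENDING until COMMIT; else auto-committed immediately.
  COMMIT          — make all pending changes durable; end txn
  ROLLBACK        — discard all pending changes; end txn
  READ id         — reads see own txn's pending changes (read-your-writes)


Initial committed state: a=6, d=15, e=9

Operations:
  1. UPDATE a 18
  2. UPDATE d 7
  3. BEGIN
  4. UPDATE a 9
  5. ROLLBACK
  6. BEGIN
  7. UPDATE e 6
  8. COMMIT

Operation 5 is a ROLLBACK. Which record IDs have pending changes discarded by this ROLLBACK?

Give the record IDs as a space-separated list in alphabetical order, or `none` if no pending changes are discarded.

Answer: a

Derivation:
Initial committed: {a=6, d=15, e=9}
Op 1: UPDATE a=18 (auto-commit; committed a=18)
Op 2: UPDATE d=7 (auto-commit; committed d=7)
Op 3: BEGIN: in_txn=True, pending={}
Op 4: UPDATE a=9 (pending; pending now {a=9})
Op 5: ROLLBACK: discarded pending ['a']; in_txn=False
Op 6: BEGIN: in_txn=True, pending={}
Op 7: UPDATE e=6 (pending; pending now {e=6})
Op 8: COMMIT: merged ['e'] into committed; committed now {a=18, d=7, e=6}
ROLLBACK at op 5 discards: ['a']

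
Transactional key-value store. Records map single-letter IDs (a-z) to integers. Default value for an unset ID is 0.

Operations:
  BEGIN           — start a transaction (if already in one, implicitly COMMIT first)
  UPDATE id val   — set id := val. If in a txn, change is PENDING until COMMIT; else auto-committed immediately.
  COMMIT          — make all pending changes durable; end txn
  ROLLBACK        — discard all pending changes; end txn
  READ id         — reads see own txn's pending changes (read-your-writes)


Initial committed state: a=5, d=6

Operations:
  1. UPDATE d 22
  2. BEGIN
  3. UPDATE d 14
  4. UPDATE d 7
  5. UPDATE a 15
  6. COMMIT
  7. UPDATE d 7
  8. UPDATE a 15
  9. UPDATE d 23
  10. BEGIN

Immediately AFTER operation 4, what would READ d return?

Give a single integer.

Answer: 7

Derivation:
Initial committed: {a=5, d=6}
Op 1: UPDATE d=22 (auto-commit; committed d=22)
Op 2: BEGIN: in_txn=True, pending={}
Op 3: UPDATE d=14 (pending; pending now {d=14})
Op 4: UPDATE d=7 (pending; pending now {d=7})
After op 4: visible(d) = 7 (pending={d=7}, committed={a=5, d=22})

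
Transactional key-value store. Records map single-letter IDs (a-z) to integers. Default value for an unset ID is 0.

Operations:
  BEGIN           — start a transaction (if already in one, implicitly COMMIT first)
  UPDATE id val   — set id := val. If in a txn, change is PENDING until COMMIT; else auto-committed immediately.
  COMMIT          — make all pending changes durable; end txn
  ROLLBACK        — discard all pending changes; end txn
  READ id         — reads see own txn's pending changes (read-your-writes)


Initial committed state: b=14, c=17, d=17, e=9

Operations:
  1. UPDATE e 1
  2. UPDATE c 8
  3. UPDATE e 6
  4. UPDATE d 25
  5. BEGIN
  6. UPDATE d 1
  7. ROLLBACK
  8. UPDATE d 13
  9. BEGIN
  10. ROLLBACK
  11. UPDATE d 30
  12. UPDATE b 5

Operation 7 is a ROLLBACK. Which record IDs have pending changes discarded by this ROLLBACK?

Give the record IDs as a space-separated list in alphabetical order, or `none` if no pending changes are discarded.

Initial committed: {b=14, c=17, d=17, e=9}
Op 1: UPDATE e=1 (auto-commit; committed e=1)
Op 2: UPDATE c=8 (auto-commit; committed c=8)
Op 3: UPDATE e=6 (auto-commit; committed e=6)
Op 4: UPDATE d=25 (auto-commit; committed d=25)
Op 5: BEGIN: in_txn=True, pending={}
Op 6: UPDATE d=1 (pending; pending now {d=1})
Op 7: ROLLBACK: discarded pending ['d']; in_txn=False
Op 8: UPDATE d=13 (auto-commit; committed d=13)
Op 9: BEGIN: in_txn=True, pending={}
Op 10: ROLLBACK: discarded pending []; in_txn=False
Op 11: UPDATE d=30 (auto-commit; committed d=30)
Op 12: UPDATE b=5 (auto-commit; committed b=5)
ROLLBACK at op 7 discards: ['d']

Answer: d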